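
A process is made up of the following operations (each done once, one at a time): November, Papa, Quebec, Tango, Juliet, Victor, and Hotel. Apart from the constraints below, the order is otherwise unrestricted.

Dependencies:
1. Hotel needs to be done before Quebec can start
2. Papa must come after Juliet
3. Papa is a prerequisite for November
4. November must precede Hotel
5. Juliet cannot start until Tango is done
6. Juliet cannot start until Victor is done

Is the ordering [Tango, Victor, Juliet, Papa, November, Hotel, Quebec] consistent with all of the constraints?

Going through the constraints one by one, each required predecessor appears earlier in the sequence than its dependent — e.g. Tango (position 1) is before Juliet (position 3), as required.

Yes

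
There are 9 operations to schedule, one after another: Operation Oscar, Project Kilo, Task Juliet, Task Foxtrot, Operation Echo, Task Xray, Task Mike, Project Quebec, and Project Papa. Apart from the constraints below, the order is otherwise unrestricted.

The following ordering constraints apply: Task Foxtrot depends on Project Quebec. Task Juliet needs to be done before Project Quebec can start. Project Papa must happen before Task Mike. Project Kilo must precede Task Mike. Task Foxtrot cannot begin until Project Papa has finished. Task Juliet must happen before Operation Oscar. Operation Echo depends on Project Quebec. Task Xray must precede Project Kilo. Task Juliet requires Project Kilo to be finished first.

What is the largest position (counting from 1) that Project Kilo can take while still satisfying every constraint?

3

Following every chain forward from Project Kilo, the operations that must come later are Operation Oscar, Task Juliet, Task Foxtrot, Operation Echo, Task Mike, Project Quebec — 6 of them.
With 6 mandatory successors out of 9 operations total, the latest slot for Project Kilo is 9−6 = 3, and it's reachable by doing all non-successors before Project Kilo.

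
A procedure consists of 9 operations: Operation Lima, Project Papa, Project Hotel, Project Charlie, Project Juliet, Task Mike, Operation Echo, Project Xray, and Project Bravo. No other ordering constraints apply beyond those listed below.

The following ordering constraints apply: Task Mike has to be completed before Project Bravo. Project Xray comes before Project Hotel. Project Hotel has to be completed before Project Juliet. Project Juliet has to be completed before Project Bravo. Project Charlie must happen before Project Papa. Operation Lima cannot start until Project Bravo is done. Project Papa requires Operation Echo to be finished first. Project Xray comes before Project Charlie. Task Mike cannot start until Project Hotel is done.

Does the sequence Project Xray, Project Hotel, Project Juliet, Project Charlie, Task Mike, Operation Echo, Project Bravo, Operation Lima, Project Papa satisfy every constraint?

Going through the constraints one by one, each required predecessor appears earlier in the sequence than its dependent — e.g. Project Charlie (position 4) is before Project Papa (position 9), as required.

Yes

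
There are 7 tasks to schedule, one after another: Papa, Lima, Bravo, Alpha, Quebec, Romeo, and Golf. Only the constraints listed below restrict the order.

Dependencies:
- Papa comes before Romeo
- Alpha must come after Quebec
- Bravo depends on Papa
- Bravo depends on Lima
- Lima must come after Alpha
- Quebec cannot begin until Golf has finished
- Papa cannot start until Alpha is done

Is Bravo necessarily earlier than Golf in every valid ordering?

In fact the dependencies run the other way: Golf → Quebec → Alpha → Papa → Bravo.
So Bravo does not have to come before Golf — it cannot.

No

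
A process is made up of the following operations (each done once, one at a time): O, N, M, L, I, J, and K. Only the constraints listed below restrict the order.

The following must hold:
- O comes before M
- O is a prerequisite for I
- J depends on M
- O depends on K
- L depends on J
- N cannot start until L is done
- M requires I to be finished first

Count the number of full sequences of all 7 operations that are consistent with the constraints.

1

K is the only operation with nothing required before it, so every ordering starts there.
Every operation is then forced in turn, so only 1 complete ordering is consistent with the constraints.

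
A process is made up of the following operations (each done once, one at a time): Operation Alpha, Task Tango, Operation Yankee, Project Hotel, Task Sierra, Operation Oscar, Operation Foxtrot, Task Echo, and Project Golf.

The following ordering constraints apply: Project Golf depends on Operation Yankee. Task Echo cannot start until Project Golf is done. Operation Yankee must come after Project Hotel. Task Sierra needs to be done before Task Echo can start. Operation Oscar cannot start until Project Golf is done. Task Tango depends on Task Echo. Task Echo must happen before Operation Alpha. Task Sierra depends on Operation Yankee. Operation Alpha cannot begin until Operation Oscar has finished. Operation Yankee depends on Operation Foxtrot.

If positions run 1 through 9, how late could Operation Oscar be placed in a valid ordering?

The only operation forced after Operation Oscar (directly or by a chain) is Operation Alpha.
With 1 mandatory successor out of 9 operations total, the latest slot for Operation Oscar is 9−1 = 8, and it's reachable by doing all non-successors before Operation Oscar.

8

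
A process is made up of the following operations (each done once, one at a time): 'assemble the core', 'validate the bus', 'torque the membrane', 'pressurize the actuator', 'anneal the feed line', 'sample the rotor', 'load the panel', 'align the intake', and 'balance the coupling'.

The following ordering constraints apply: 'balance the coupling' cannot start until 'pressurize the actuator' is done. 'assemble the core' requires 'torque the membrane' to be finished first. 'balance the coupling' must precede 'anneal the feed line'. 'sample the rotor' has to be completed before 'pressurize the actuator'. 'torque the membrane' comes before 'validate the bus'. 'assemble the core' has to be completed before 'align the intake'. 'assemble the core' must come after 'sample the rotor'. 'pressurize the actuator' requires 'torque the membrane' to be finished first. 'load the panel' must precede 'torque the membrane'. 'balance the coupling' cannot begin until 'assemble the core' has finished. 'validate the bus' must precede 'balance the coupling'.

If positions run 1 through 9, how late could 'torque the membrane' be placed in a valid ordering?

3

Every operation that must follow 'torque the membrane' has to come after it. Tracing all chains starting from 'torque the membrane', those operations are: 'assemble the core', 'validate the bus', 'pressurize the actuator', 'anneal the feed line', 'align the intake', 'balance the coupling' — 6 in total.
So at least 6 operations follow 'torque the membrane', putting 'torque the membrane' no later than position 3. That position is achievable by scheduling everything else first.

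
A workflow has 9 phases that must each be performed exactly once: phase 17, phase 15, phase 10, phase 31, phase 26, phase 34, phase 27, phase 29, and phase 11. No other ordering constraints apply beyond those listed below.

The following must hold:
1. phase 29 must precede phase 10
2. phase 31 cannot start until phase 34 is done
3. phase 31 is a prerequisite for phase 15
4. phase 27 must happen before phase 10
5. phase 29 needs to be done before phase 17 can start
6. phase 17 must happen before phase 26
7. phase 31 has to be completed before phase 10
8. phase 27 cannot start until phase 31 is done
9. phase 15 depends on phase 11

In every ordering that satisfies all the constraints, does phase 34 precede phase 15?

Yes

Following the dependencies: phase 34 → phase 31 → phase 15.
That forces phase 34 before phase 15 in every valid schedule.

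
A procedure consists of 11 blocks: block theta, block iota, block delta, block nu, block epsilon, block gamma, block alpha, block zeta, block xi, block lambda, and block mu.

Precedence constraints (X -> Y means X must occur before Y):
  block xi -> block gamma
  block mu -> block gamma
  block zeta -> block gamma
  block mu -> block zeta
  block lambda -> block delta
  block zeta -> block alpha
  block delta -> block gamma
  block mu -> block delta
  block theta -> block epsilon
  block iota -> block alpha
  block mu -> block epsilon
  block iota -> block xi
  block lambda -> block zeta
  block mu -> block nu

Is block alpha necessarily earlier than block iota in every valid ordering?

In fact the dependencies run the other way: block iota → block alpha.
So block alpha never precedes block iota.

No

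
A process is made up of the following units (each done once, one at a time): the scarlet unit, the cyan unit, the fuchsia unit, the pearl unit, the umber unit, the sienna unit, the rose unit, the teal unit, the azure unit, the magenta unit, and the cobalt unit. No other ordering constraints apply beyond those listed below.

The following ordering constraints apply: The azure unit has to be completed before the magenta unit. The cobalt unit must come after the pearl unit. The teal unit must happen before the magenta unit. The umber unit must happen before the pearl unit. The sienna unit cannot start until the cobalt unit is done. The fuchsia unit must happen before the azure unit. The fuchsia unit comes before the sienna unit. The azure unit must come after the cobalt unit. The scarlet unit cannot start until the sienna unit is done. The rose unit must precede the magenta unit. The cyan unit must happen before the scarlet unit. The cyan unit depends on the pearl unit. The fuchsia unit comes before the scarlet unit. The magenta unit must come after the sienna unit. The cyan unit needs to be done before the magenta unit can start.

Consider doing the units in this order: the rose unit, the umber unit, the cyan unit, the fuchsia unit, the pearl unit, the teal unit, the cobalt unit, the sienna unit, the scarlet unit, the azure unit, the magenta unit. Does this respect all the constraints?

No

Here the pearl unit comes after the cyan unit.
That contradicts the constraint that the pearl unit must precede the cyan unit.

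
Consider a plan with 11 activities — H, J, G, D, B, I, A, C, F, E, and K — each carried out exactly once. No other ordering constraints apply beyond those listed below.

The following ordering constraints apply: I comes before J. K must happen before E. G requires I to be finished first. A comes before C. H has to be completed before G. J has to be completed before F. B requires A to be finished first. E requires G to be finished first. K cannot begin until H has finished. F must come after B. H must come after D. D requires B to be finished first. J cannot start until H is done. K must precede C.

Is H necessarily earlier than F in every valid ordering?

Chaining the stated constraints: H → J → F.
Hence H necessarily comes before F.

Yes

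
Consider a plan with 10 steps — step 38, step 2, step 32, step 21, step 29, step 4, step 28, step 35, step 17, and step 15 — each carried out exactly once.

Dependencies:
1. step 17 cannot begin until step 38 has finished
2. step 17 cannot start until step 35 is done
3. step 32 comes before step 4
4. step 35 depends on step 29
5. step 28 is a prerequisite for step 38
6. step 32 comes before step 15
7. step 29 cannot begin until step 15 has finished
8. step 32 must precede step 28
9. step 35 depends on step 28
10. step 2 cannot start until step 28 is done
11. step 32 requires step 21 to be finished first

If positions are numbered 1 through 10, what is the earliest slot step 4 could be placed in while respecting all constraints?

3

Every step that must precede step 4 has to come before it. Tracing all chains that end at step 4, those steps are: step 32, step 21 — 2 in total.
So at minimum 2 steps come before step 4, putting step 4 no earlier than position 3. That position is achievable by scheduling exactly those predecessors first.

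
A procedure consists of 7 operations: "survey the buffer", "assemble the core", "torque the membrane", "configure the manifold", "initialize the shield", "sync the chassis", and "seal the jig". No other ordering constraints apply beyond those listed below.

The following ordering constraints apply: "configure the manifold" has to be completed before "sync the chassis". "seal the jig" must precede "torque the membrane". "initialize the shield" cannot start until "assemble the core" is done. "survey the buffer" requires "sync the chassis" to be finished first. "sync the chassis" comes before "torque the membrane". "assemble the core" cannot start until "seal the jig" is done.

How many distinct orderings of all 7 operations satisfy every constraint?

The operations with no prerequisites are "configure the manifold", "seal the jig"; any of them can be placed first.
Counting all ways to extend the partial order to a total order gives 65.

65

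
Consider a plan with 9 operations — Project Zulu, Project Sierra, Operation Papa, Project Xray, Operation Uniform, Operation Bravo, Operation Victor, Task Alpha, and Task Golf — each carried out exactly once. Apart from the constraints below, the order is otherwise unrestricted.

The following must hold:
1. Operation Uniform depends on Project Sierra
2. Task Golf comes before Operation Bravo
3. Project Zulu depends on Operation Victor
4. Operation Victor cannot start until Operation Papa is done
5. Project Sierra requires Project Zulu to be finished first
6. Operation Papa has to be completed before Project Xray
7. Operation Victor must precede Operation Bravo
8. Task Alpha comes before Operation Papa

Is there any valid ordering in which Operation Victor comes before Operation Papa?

No

The constraints give a chain Operation Papa → Operation Victor, which forces Operation Papa before Operation Victor.
Hence Operation Victor can never be scheduled before Operation Papa.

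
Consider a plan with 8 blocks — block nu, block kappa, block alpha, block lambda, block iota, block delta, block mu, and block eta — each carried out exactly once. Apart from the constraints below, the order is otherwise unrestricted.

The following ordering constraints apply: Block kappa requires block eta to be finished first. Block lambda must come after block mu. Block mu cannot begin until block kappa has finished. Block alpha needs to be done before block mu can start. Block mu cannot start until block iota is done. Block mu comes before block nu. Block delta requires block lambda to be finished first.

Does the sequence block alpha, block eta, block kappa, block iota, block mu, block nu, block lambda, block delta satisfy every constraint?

Checking each listed constraint against this order: for instance, block alpha is in position 1 and block mu in position 5, so that constraint holds — and the remaining constraints check out the same way.

Yes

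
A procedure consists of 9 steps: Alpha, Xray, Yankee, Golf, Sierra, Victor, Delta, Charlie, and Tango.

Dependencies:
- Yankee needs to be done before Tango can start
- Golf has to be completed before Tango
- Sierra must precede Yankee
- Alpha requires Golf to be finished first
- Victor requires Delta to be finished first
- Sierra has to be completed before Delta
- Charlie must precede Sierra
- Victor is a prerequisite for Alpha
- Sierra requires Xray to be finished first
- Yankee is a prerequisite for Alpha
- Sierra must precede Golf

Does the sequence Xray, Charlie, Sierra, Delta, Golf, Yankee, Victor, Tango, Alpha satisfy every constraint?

Yes

Every stated constraint is respected: Golf sits at position 5, ahead of Alpha at position 9, and each of the other listed pairs likewise has the predecessor earlier in the sequence.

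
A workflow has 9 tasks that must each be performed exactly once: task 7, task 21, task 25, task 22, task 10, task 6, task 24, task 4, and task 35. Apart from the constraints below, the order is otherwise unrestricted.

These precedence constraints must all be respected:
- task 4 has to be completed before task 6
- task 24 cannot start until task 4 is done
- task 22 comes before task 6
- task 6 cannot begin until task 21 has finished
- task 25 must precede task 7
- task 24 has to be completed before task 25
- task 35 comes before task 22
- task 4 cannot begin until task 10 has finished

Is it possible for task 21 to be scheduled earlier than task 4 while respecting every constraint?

Yes

The constraints leave task 21 and task 4 unordered relative to each other; nothing requires task 4 earlier.
So a valid ordering placing task 21 earlier than task 4 exists.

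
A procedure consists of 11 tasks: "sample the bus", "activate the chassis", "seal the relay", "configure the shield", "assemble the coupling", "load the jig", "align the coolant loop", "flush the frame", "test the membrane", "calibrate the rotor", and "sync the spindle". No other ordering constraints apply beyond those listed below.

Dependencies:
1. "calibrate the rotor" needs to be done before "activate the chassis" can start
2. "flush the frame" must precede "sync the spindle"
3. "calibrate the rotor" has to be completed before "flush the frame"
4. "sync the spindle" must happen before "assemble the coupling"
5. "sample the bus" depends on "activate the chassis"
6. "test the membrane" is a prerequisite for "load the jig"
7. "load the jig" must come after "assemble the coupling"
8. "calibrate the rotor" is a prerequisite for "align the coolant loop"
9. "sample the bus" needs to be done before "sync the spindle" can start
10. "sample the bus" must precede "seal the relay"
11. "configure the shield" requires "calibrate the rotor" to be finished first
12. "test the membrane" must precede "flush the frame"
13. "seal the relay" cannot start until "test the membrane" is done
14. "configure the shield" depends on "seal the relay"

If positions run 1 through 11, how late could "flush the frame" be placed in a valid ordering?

Following every chain forward from "flush the frame", the tasks that must come later are "assemble the coupling", "load the jig", "sync the spindle" — 3 of them.
With 3 mandatory successors out of 11 tasks total, the latest slot for "flush the frame" is 11−3 = 8, and it's reachable by doing all non-successors before "flush the frame".

8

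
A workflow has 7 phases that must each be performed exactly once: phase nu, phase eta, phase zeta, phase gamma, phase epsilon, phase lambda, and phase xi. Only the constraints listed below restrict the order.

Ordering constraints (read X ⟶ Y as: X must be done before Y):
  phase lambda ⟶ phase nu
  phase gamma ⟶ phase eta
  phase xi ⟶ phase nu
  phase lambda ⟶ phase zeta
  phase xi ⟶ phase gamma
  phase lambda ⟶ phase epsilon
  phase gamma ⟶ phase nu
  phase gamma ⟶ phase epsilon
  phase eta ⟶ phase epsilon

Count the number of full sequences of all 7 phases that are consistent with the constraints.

51

2 phases have no prerequisites (phase lambda, phase xi), so any of them could come first.
Counting all ways to extend the partial order to a total order gives 51.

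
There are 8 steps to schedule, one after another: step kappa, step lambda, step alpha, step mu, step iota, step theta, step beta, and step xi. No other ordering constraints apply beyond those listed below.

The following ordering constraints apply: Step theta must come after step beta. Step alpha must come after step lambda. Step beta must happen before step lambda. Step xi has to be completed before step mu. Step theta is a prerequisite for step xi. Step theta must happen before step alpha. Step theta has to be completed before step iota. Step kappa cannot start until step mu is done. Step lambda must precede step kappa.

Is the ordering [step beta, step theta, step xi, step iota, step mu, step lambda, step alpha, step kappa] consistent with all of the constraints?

Checking each listed constraint against this order: for instance, step theta is in position 2 and step alpha in position 7, so that constraint holds — and the remaining constraints check out the same way.

Yes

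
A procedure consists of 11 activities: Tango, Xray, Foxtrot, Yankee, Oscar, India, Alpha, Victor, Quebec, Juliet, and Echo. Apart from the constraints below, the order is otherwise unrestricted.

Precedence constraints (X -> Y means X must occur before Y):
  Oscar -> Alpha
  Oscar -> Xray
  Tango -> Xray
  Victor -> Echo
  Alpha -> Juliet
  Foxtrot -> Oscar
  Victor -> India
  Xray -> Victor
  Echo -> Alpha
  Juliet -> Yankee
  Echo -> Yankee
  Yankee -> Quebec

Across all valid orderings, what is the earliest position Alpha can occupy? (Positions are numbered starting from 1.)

7

Every activity that must precede Alpha has to come before it. Tracing all chains that end at Alpha, those activities are: Tango, Xray, Foxtrot, Oscar, Victor, Echo — 6 in total.
With 6 mandatory predecessors, the earliest Alpha can sit is position 6+1 = 7, and placing just those 6 first achieves it.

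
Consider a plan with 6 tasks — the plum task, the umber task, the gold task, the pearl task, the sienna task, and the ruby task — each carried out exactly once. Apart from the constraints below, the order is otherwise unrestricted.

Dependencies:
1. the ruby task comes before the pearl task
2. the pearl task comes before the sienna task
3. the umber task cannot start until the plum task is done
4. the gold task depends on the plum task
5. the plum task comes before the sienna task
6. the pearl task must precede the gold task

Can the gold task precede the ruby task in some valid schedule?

No

Following the ruby task → the pearl task → the gold task, the ruby task must precede the gold task in every valid ordering.
So no valid ordering can have the gold task before the ruby task.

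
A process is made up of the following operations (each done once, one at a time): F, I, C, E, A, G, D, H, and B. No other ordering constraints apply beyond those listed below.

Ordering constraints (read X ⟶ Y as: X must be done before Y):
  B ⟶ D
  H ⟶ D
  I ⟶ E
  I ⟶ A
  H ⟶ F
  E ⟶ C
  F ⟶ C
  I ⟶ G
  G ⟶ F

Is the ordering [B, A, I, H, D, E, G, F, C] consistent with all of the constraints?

Here I comes after A.
But one of the constraints requires I before A, so this ordering violates it.

No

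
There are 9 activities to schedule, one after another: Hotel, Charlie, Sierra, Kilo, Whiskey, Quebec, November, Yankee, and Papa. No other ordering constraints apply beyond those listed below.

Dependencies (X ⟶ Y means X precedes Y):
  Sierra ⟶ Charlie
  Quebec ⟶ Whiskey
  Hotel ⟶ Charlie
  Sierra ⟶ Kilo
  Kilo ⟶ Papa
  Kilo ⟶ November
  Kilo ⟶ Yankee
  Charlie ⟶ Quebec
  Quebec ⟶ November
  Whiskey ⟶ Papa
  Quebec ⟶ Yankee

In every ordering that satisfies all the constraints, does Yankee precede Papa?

No

No chain of constraints connects Yankee to Papa in either direction.
There exist valid orderings with Papa before Yankee, so Yankee is not required to come first.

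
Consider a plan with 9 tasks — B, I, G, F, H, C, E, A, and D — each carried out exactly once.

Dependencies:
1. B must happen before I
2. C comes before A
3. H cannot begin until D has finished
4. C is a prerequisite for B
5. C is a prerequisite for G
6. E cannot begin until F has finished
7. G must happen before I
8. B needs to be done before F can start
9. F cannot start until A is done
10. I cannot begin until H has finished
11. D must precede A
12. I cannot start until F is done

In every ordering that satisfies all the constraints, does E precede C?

In fact the dependencies run the other way: C → B → F → E.
So E does not have to come before C — it cannot.

No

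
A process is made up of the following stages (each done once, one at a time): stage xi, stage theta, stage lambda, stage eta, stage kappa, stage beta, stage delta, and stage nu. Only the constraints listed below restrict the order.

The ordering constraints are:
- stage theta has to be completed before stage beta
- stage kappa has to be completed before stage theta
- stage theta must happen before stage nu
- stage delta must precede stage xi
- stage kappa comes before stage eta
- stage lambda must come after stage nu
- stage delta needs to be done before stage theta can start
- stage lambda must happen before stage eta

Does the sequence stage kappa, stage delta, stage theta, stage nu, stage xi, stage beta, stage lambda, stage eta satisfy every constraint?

Yes

Going through the constraints one by one, each required predecessor appears earlier in the sequence than its dependent — e.g. stage kappa (position 1) is before stage eta (position 8), as required.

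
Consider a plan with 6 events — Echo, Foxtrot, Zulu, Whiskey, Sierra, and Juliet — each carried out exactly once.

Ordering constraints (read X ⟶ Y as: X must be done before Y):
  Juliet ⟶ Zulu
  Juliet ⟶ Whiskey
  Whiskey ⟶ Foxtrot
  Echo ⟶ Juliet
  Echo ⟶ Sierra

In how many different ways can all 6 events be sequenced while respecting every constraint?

15

Only Echo has no prerequisites, so it must go first.
Counting all ways to extend the partial order to a total order gives 15.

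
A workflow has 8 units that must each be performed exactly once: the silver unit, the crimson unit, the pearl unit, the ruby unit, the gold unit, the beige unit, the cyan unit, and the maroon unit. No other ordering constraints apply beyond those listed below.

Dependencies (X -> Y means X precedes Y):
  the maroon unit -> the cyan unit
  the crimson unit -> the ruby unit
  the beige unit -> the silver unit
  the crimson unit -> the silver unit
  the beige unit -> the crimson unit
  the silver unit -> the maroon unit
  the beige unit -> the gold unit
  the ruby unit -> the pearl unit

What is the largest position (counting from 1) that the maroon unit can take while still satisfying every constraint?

Following the constraints forward from the maroon unit, its only required successor is the cyan unit.
So at least 1 unit follows the maroon unit, putting the maroon unit no later than position 7. That position is achievable by scheduling everything else first.

7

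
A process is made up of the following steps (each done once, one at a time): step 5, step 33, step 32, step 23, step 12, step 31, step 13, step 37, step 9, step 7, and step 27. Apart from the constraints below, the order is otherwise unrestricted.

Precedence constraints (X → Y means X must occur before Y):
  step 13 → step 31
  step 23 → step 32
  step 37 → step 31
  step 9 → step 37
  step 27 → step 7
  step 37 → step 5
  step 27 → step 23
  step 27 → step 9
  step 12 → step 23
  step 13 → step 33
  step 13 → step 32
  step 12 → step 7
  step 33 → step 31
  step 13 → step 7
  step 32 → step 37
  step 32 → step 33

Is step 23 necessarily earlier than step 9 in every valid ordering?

Step 23 and step 9 are not related by any chain of constraints.
There exist valid orderings with step 9 before step 23, so step 23 is not required to come first.

No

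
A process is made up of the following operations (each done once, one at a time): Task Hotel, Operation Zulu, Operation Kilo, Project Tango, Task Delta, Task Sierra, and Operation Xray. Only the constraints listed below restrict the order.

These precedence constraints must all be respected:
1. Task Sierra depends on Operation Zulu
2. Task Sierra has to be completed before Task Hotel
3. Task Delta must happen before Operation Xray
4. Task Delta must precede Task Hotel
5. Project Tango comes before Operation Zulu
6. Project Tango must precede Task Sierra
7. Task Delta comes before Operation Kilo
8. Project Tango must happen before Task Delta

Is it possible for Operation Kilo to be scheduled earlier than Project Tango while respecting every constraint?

No

There is a dependency chain Project Tango → Task Delta → Operation Kilo, so Operation Kilo always comes after Project Tango.
Hence Operation Kilo can never be scheduled before Project Tango.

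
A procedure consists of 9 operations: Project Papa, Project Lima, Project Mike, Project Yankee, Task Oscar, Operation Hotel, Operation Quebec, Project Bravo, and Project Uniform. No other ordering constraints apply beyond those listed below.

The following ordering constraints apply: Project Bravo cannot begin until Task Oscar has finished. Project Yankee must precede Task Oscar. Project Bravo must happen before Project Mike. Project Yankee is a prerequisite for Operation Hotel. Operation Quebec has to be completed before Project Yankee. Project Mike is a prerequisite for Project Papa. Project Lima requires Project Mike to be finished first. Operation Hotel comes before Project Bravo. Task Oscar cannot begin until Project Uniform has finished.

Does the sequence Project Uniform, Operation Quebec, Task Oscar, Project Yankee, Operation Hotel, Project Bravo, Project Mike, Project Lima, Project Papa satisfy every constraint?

The sequence places Task Oscar ahead of Project Yankee.
Since Project Yankee is required before Task Oscar, the ordering is invalid.

No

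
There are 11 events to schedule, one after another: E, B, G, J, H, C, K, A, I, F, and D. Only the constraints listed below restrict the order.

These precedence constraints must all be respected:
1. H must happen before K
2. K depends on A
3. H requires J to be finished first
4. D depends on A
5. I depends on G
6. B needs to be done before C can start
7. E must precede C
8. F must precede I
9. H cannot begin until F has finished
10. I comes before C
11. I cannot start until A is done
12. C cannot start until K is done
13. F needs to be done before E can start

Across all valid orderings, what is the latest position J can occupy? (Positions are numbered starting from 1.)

Following every chain forward from J, the events that must come later are H, C, K — 3 of them.
With 3 mandatory successors out of 11 events total, the latest slot for J is 11−3 = 8, and it's reachable by doing all non-successors before J.

8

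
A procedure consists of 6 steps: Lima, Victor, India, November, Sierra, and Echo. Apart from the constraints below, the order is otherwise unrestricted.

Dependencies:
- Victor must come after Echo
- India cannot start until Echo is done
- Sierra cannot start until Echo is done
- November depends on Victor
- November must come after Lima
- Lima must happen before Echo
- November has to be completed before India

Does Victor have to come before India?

Yes

Chaining the stated constraints: Victor → November → India.
Hence Victor necessarily comes before India.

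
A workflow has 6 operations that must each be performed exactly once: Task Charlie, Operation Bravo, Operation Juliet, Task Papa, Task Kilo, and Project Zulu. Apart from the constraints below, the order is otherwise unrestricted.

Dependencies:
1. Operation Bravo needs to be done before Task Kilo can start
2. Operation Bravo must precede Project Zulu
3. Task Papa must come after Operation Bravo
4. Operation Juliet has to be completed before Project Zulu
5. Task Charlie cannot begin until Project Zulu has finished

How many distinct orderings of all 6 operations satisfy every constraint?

2 operations have no prerequisites (Operation Bravo, Operation Juliet), so any of them could come first.
Counting all ways to extend the partial order to a total order gives 32.

32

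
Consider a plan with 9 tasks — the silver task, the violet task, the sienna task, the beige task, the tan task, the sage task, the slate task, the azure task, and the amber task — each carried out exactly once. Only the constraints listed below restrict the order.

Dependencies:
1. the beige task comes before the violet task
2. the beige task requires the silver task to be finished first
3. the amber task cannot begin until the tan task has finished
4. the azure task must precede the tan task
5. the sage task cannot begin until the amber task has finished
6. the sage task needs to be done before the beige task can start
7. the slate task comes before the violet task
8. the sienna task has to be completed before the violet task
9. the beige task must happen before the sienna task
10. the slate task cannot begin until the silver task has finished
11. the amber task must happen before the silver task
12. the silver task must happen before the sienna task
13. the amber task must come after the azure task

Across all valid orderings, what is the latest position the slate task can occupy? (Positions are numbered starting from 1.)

8

The only task forced after the slate task (directly or by a chain) is the violet task.
So at least 1 task follows the slate task, putting the slate task no later than position 8. That position is achievable by scheduling everything else first.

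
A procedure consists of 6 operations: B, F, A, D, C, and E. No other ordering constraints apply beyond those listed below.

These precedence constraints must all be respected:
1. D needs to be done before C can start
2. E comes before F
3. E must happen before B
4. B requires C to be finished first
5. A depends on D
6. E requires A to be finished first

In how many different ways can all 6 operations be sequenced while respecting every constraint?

7

D is the only operation with nothing required before it, so every ordering starts there.
Enumerating by repeatedly choosing an available operation (one whose prerequisites are all placed) gives 7 distinct complete orderings.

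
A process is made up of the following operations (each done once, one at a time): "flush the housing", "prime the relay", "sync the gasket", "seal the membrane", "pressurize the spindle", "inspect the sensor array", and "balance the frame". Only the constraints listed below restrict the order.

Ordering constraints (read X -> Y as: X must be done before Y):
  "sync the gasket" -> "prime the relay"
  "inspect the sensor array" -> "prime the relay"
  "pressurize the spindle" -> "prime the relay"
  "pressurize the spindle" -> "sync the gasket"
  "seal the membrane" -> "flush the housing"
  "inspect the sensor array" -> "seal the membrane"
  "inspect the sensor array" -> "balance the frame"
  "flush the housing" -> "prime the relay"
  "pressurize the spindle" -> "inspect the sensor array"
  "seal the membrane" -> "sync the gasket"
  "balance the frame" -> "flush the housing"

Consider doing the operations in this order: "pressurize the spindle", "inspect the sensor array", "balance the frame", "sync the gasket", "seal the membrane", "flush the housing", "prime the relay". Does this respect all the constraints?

No

The sequence places "sync the gasket" ahead of "seal the membrane".
That contradicts the constraint that "seal the membrane" must precede "sync the gasket".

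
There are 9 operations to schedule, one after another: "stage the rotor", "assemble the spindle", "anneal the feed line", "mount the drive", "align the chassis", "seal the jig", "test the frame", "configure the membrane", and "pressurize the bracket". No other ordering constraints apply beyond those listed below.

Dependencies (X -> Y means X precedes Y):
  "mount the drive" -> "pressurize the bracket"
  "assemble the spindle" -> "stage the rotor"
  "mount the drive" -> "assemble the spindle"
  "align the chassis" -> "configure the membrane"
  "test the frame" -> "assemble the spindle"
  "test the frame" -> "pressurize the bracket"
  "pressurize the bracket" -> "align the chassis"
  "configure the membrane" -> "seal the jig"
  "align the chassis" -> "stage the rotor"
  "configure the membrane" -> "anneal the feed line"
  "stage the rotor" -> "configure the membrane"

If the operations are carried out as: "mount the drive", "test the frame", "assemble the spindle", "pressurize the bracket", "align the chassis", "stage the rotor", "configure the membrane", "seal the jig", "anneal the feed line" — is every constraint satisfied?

Every stated constraint is respected: "mount the drive" sits at position 1, ahead of "pressurize the bracket" at position 4, and each of the other listed pairs likewise has the predecessor earlier in the sequence.

Yes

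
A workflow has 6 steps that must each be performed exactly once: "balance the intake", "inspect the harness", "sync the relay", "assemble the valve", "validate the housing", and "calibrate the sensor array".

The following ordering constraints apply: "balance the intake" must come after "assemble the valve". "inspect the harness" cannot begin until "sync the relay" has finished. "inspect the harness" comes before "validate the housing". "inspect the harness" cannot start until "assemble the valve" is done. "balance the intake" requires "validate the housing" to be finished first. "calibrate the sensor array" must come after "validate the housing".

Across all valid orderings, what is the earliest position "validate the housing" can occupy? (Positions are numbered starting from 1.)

4

Working backwards through the constraints from "validate the housing", its full set of required predecessors is "inspect the harness", "sync the relay", "assemble the valve" — 3 of them.
With 3 mandatory predecessors, the earliest "validate the housing" can sit is position 3+1 = 4, and placing just those 3 first achieves it.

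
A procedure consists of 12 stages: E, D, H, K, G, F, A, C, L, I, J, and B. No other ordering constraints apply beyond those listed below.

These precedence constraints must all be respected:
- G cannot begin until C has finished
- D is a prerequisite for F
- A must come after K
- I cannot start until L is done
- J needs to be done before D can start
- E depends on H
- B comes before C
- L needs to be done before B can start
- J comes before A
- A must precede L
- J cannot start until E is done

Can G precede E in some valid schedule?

There is a dependency chain E → J → A → L → B → C → G, so G always comes after E.
Hence G can never be scheduled before E.

No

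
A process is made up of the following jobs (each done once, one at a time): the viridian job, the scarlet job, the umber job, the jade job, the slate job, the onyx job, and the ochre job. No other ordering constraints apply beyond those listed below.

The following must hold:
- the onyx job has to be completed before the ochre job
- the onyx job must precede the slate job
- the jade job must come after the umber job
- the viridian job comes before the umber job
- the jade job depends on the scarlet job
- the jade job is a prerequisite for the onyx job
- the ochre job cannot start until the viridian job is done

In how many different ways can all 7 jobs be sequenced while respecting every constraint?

6

The jobs with no prerequisites are the viridian job, the scarlet job; any of them can be placed first.
Systematically extending each partial ordering one job at a time and counting, there are 6 complete orderings.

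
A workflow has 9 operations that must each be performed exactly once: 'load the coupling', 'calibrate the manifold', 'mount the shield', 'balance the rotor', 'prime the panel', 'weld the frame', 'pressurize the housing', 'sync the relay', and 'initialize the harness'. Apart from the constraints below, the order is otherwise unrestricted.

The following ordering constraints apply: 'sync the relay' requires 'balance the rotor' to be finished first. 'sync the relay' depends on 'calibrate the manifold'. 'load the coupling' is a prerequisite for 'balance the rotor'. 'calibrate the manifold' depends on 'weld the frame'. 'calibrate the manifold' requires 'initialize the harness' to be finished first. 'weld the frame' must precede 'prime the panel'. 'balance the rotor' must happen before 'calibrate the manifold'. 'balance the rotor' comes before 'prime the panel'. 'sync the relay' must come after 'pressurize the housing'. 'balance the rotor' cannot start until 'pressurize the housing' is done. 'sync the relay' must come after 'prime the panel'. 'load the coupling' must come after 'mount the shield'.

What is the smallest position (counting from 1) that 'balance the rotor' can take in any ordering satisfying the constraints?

4

Every operation that must precede 'balance the rotor' has to come before it. Tracing all chains that end at 'balance the rotor', those operations are: 'load the coupling', 'mount the shield', 'pressurize the housing' — 3 in total.
With 3 mandatory predecessors, the earliest 'balance the rotor' can sit is position 3+1 = 4, and placing just those 3 first achieves it.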